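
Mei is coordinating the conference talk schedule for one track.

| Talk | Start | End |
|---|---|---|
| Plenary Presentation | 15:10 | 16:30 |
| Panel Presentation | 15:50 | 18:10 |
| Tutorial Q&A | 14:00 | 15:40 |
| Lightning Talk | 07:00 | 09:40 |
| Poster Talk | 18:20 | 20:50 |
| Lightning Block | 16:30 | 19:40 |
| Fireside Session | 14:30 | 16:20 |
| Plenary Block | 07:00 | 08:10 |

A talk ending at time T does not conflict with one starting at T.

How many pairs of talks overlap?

8

Sorted by start: Plenary Block, Lightning Talk, Tutorial Q&A, Fireside Session, Plenary Presentation, Panel Presentation, Lightning Block, Poster Talk.
Lightning Talk starts before Plenary Block ends → Plenary Block and Lightning Talk overlap.
Tutorial Q&A starts after Plenary Block ends, so nothing later overlaps Plenary Block either.
Tutorial Q&A starts after Lightning Talk ends, so nothing later overlaps Lightning Talk either.
Fireside Session starts before Tutorial Q&A ends → Tutorial Q&A and Fireside Session overlap.
Plenary Presentation starts before Tutorial Q&A ends → Tutorial Q&A and Plenary Presentation overlap.
Panel Presentation starts after Tutorial Q&A ends, so nothing later overlaps Tutorial Q&A either.
Plenary Presentation starts before Fireside Session ends → Fireside Session and Plenary Presentation overlap.
Panel Presentation starts before Fireside Session ends → Fireside Session and Panel Presentation overlap.
Lightning Block starts after Fireside Session ends, so nothing later overlaps Fireside Session either.
Panel Presentation starts before Plenary Presentation ends → Plenary Presentation and Panel Presentation overlap.
Lightning Block starts exactly when Plenary Presentation ends (back-to-back, no overlap), so nothing later overlaps Plenary Presentation either.
Lightning Block starts before Panel Presentation ends → Panel Presentation and Lightning Block overlap.
Poster Talk starts after Panel Presentation ends.
Poster Talk starts before Lightning Block ends → Lightning Block and Poster Talk overlap.
Overlapping pairs: Fireside Session & Panel Presentation, Fireside Session & Plenary Presentation, Fireside Session & Tutorial Q&A, Lightning Block & Panel Presentation, Lightning Block & Poster Talk, Lightning Talk & Plenary Block, Panel Presentation & Plenary Presentation, Plenary Presentation & Tutorial Q&A — 8 in total.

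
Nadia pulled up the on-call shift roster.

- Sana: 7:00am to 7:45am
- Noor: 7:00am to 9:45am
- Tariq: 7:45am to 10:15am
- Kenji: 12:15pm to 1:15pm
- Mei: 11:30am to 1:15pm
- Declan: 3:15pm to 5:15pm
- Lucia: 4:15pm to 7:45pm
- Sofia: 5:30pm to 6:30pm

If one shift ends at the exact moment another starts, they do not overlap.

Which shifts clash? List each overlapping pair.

Check each pair: they overlap iff neither finishes before the other starts.
Sorted by start: Sana, Noor, Tariq, Mei, Kenji, Declan, Lucia, Sofia.
Noor starts before Sana ends → Sana and Noor overlap.
Tariq starts exactly when Sana ends (back-to-back, no overlap) — done with Sana.
Tariq starts before Noor ends → Noor and Tariq overlap.
Mei starts after Noor ends — done with Noor.
Mei starts after Tariq ends — done with Tariq.
Kenji starts before Mei ends → Mei and Kenji overlap.
Declan starts after Mei ends — done with Mei.
Declan starts after Kenji ends — done with Kenji.
Lucia starts before Declan ends → Declan and Lucia overlap.
Sofia starts after Declan ends.
Sofia starts before Lucia ends → Lucia and Sofia overlap.

Declan & Lucia, Kenji & Mei, Lucia & Sofia, Noor & Sana, Noor & Tariq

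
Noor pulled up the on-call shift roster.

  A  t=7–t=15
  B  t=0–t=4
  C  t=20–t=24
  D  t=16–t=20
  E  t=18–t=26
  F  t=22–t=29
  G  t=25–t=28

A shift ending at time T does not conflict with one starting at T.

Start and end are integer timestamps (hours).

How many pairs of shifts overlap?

6

Sorted by start: B, A, D, E, C, F, G.
A starts after B ends; B is clear from here.
D starts after A ends; A is clear from here.
E starts before D ends → D and E overlap.
C starts exactly when D ends (back-to-back, no overlap); D is clear from here.
C starts before E ends → E and C overlap.
F starts before E ends → E and F overlap.
G starts before E ends → E and G overlap.
F starts before C ends → C and F overlap.
G starts after C ends.
G starts before F ends → F and G overlap.
Overlapping pairs: C & E, C & F, D & E, E & F, E & G, F & G — 6 in total.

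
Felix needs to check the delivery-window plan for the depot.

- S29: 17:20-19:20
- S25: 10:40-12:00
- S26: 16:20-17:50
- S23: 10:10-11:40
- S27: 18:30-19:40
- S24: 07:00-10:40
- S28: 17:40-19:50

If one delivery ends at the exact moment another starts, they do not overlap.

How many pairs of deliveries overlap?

Two intervals overlap when each starts before the other ends.
Sorted by start: S24, S23, S25, S26, S29, S28, S27.
S23 starts before S24 ends → S24 and S23 overlap.
S25 starts exactly when S24 ends (back-to-back, no overlap), so S24 has no further overlaps.
S25 starts before S23 ends → S23 and S25 overlap.
S26 starts after S23 ends, so S23 has no further overlaps.
S26 starts after S25 ends, so S25 has no further overlaps.
S29 starts before S26 ends → S26 and S29 overlap.
S28 starts before S26 ends → S26 and S28 overlap.
S27 starts after S26 ends.
S28 starts before S29 ends → S29 and S28 overlap.
S27 starts before S29 ends → S29 and S27 overlap.
S27 starts before S28 ends → S28 and S27 overlap.
Overlapping pairs: S23 & S24, S23 & S25, S26 & S28, S26 & S29, S27 & S28, S27 & S29, S28 & S29 — 7 in total.

7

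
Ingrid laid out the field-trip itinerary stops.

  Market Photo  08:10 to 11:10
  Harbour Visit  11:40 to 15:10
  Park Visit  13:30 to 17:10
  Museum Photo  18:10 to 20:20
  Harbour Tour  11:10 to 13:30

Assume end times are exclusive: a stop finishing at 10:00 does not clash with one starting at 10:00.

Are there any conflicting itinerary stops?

Yes

Sorted by start: Market Photo, Harbour Tour, Harbour Visit, Park Visit, Museum Photo.
Harbour Tour starts exactly when Market Photo ends (back-to-back, no overlap); Market Photo is clear from here.
Harbour Visit starts before Harbour Tour ends → Harbour Tour and Harbour Visit overlap.
That's a conflict, so the schedule is not conflict-free.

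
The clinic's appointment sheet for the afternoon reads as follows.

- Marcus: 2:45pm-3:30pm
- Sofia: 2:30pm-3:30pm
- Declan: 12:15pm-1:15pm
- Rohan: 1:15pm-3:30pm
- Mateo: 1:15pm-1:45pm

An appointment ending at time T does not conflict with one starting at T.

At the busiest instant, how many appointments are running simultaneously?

3

Sweep the timeline, counting +1 at each start and −1 at each end (ends before starts at a tie):
12:15pm start Declan → 1
1:15pm end Declan → 0
1:15pm start Mateo → 1
1:15pm start Rohan → 2
1:45pm end Mateo → 1
2:30pm start Sofia → 2
2:45pm start Marcus → 3
3:30pm end Marcus → 2
3:30pm end Rohan → 1
3:30pm end Sofia → 0
Peak is 3, at 2:45pm (Marcus, Rohan, Sofia).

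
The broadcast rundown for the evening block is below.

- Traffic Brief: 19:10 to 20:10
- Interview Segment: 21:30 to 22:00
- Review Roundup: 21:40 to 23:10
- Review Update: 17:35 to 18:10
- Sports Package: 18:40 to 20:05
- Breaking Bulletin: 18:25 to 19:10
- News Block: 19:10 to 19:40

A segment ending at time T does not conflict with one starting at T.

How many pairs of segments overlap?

5

Sorted by start: Review Update, Breaking Bulletin, Sports Package, Traffic Brief, News Block, Interview Segment, Review Roundup.
Breaking Bulletin starts after Review Update ends, so nothing later overlaps Review Update either.
Sports Package starts before Breaking Bulletin ends → Breaking Bulletin and Sports Package overlap.
Traffic Brief starts exactly when Breaking Bulletin ends (back-to-back, no overlap), so nothing later overlaps Breaking Bulletin either.
Traffic Brief starts before Sports Package ends → Sports Package and Traffic Brief overlap.
News Block starts before Sports Package ends → Sports Package and News Block overlap.
Interview Segment starts after Sports Package ends, so nothing later overlaps Sports Package either.
News Block starts before Traffic Brief ends → Traffic Brief and News Block overlap.
Interview Segment starts after Traffic Brief ends, so nothing later overlaps Traffic Brief either.
Interview Segment starts after News Block ends, so nothing later overlaps News Block either.
Review Roundup starts before Interview Segment ends → Interview Segment and Review Roundup overlap.
Overlapping pairs: Breaking Bulletin & Sports Package, Interview Segment & Review Roundup, News Block & Sports Package, News Block & Traffic Brief, Sports Package & Traffic Brief — 5 in total.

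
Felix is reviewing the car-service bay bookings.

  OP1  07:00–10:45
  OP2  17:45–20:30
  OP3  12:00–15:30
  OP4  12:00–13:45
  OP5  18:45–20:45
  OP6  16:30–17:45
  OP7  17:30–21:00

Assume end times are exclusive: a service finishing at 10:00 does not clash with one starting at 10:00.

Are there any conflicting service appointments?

Two intervals overlap when each starts before the other ends.
Sorted by start: OP1, OP3, OP4, OP6, OP7, OP2, OP5.
OP3 starts after OP1 ends, so OP1 has no further overlaps.
OP4 starts before OP3 ends → OP3 and OP4 overlap.
That's a conflict, so the schedule is not conflict-free.

Yes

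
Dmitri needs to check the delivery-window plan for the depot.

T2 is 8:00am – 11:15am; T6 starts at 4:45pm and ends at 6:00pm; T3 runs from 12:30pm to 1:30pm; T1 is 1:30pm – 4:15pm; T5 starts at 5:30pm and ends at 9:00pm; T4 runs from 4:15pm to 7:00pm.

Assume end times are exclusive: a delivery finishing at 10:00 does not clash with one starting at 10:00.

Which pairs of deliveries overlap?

T4 & T5, T4 & T6, T5 & T6

Sorted by start: T2, T3, T1, T4, T6, T5.
T3 starts after T2 ends; T2 is clear from here.
T1 starts exactly when T3 ends (back-to-back, no overlap); T3 is clear from here.
T4 starts exactly when T1 ends (back-to-back, no overlap); T1 is clear from here.
T6 starts before T4 ends → T4 and T6 overlap.
T5 starts before T4 ends → T4 and T5 overlap.
T5 starts before T6 ends → T6 and T5 overlap.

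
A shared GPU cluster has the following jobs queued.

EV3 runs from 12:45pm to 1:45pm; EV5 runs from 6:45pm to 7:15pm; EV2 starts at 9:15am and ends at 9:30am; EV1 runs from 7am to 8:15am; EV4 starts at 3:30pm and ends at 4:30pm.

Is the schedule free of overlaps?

Sorted by start: EV1, EV2, EV3, EV4, EV5.
EV2 starts after EV1 ends, so EV1 has no further overlaps.
EV3 starts after EV2 ends, so EV2 has no further overlaps.
EV4 starts after EV3 ends, so EV3 has no further overlaps.
EV5 starts after EV4 ends.
Every pair is clear; the schedule has no overlaps.

Yes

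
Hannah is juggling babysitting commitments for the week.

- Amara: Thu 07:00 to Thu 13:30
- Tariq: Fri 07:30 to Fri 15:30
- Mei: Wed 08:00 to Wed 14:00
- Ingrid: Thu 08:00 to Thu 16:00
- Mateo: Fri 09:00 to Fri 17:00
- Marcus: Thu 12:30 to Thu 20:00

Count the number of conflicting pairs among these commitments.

Sorted by start: Mei, Amara, Ingrid, Marcus, Tariq, Mateo.
Amara starts after Mei ends; Mei is clear from here.
Ingrid starts before Amara ends → Amara and Ingrid overlap.
Marcus starts before Amara ends → Amara and Marcus overlap.
Tariq starts after Amara ends; Amara is clear from here.
Marcus starts before Ingrid ends → Ingrid and Marcus overlap.
Tariq starts after Ingrid ends; Ingrid is clear from here.
Tariq starts after Marcus ends; Marcus is clear from here.
Mateo starts before Tariq ends → Tariq and Mateo overlap.
Overlapping pairs: Amara & Ingrid, Amara & Marcus, Ingrid & Marcus, Mateo & Tariq — 4 in total.

4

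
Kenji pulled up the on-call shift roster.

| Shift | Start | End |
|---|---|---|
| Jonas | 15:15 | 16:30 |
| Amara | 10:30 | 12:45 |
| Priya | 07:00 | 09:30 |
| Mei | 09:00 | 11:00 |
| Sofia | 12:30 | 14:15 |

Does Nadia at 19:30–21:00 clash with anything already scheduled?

Priya: ends 09:30 at or before Nadia starts 19:30 → clear.
Mei: ends 11:00 at or before Nadia starts 19:30 → clear.
Amara: ends 12:45 at or before Nadia starts 19:30 → clear.
Sofia: ends 14:15 at or before Nadia starts 19:30 → clear.
Jonas: ends 16:30 at or before Nadia starts 19:30 → clear.

No — it doesn't clash with anything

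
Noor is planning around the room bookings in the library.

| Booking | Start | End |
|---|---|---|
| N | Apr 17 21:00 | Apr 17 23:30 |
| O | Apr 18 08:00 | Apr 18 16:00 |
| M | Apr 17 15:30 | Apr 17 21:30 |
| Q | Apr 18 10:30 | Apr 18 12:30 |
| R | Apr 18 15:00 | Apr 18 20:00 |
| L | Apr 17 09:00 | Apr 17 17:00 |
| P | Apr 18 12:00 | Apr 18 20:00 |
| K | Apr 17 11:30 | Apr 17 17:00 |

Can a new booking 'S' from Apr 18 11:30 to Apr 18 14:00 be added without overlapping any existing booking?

L: ends Apr 17 17:00 at or before S starts Apr 18 11:30 → clear.
K: ends Apr 17 17:00 at or before S starts Apr 18 11:30 → clear.
M: ends Apr 17 21:30 at or before S starts Apr 18 11:30 → clear.
N: ends Apr 17 23:30 at or before S starts Apr 18 11:30 → clear.
O: starts Apr 18 08:00 before S ends Apr 18 14:00, and ends Apr 18 16:00 after S starts Apr 18 11:30 → overlap.
Q: starts Apr 18 10:30 before S ends Apr 18 14:00, and ends Apr 18 12:30 after S starts Apr 18 11:30 → overlap.
P: starts Apr 18 12:00 before S ends Apr 18 14:00, and ends Apr 18 20:00 after S starts Apr 18 11:30 → overlap.
R: starts Apr 18 15:00 at or after S ends Apr 18 14:00 → clear.
S overlaps O, P, Q.

No — it overlaps O, P, Q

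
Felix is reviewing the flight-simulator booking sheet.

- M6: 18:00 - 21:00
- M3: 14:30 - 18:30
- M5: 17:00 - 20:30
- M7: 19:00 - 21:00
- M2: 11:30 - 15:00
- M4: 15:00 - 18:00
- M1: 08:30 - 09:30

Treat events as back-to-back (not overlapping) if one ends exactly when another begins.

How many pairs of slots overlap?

Sorted by start: M1, M2, M3, M4, M5, M6, M7.
M2 starts after M1 ends — done with M1.
M3 starts before M2 ends → M2 and M3 overlap.
M4 starts exactly when M2 ends (back-to-back, no overlap) — done with M2.
M4 starts before M3 ends → M3 and M4 overlap.
M5 starts before M3 ends → M3 and M5 overlap.
M6 starts before M3 ends → M3 and M6 overlap.
M7 starts after M3 ends.
M5 starts before M4 ends → M4 and M5 overlap.
M6 starts exactly when M4 ends (back-to-back, no overlap) — done with M4.
M6 starts before M5 ends → M5 and M6 overlap.
M7 starts before M5 ends → M5 and M7 overlap.
M7 starts before M6 ends → M6 and M7 overlap.
Overlapping pairs: M2 & M3, M3 & M4, M3 & M5, M3 & M6, M4 & M5, M5 & M6, M5 & M7, M6 & M7 — 8 in total.

8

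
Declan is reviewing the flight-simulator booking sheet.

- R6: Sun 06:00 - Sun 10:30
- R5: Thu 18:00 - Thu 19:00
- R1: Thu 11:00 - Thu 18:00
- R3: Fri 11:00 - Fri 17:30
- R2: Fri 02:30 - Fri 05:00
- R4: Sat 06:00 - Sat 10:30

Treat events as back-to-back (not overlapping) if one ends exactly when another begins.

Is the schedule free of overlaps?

Sorted by start: R1, R5, R2, R3, R4, R6.
R5 starts exactly when R1 ends (back-to-back, no overlap), so nothing later overlaps R1 either.
R2 starts after R5 ends, so nothing later overlaps R5 either.
R3 starts after R2 ends, so nothing later overlaps R2 either.
R4 starts after R3 ends, so nothing later overlaps R3 either.
R6 starts after R4 ends.
Every pair is clear; the schedule has no overlaps.

Yes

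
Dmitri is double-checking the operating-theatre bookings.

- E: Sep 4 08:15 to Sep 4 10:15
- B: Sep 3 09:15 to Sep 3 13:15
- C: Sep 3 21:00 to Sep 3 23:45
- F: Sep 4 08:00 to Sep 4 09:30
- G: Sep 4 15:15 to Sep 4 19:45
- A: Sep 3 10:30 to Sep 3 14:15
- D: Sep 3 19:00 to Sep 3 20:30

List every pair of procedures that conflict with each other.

Sorted by start: B, A, D, C, F, E, G.
A starts before B ends → B and A overlap.
D starts after B ends, so nothing later overlaps B either.
D starts after A ends, so nothing later overlaps A either.
C starts after D ends, so nothing later overlaps D either.
F starts after C ends, so nothing later overlaps C either.
E starts before F ends → F and E overlap.
G starts after F ends.
G starts after E ends.

A & B, E & F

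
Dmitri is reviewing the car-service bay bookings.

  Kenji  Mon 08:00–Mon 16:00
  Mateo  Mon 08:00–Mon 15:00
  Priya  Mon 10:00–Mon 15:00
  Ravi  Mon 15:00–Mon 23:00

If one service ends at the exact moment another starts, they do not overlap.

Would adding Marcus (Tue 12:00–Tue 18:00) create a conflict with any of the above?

Mateo: ends Mon 15:00 at or before Marcus starts Tue 12:00 → clear.
Kenji: ends Mon 16:00 at or before Marcus starts Tue 12:00 → clear.
Priya: ends Mon 15:00 at or before Marcus starts Tue 12:00 → clear.
Ravi: ends Mon 23:00 at or before Marcus starts Tue 12:00 → clear.

No — it doesn't clash with anything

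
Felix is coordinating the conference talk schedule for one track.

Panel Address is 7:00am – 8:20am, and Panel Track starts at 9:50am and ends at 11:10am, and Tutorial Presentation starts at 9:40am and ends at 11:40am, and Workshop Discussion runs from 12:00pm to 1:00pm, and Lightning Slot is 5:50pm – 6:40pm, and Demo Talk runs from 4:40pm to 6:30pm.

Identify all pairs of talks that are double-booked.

Two intervals overlap when each starts before the other ends.
Sorted by start: Panel Address, Tutorial Presentation, Panel Track, Workshop Discussion, Demo Talk, Lightning Slot.
Tutorial Presentation starts after Panel Address ends, so Panel Address has no further overlaps.
Panel Track starts before Tutorial Presentation ends → Tutorial Presentation and Panel Track overlap.
Workshop Discussion starts after Tutorial Presentation ends, so Tutorial Presentation has no further overlaps.
Workshop Discussion starts after Panel Track ends, so Panel Track has no further overlaps.
Demo Talk starts after Workshop Discussion ends, so Workshop Discussion has no further overlaps.
Lightning Slot starts before Demo Talk ends → Demo Talk and Lightning Slot overlap.

Demo Talk & Lightning Slot, Panel Track & Tutorial Presentation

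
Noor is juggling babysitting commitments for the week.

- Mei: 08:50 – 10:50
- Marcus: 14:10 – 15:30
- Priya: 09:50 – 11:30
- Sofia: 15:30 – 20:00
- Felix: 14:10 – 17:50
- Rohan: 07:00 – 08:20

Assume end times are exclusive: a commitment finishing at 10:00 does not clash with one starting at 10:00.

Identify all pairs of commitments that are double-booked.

Two intervals overlap when each starts before the other ends.
Sorted by start: Rohan, Mei, Priya, Felix, Marcus, Sofia.
Mei starts after Rohan ends; Rohan is clear from here.
Priya starts before Mei ends → Mei and Priya overlap.
Felix starts after Mei ends; Mei is clear from here.
Felix starts after Priya ends; Priya is clear from here.
Marcus starts before Felix ends → Felix and Marcus overlap.
Sofia starts before Felix ends → Felix and Sofia overlap.
Sofia starts exactly when Marcus ends (back-to-back, no overlap).

Felix & Marcus, Felix & Sofia, Mei & Priya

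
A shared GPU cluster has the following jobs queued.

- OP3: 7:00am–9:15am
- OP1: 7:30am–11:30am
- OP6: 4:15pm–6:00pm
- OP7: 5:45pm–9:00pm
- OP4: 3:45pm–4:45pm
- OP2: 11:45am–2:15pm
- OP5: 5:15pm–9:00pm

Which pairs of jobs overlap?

OP1 & OP3, OP4 & OP6, OP5 & OP6, OP5 & OP7, OP6 & OP7

Two intervals overlap when each starts before the other ends.
Sorted by start: OP3, OP1, OP2, OP4, OP6, OP5, OP7.
OP1 starts before OP3 ends → OP3 and OP1 overlap.
OP2 starts after OP3 ends; OP3 is clear from here.
OP2 starts after OP1 ends; OP1 is clear from here.
OP4 starts after OP2 ends; OP2 is clear from here.
OP6 starts before OP4 ends → OP4 and OP6 overlap.
OP5 starts after OP4 ends; OP4 is clear from here.
OP5 starts before OP6 ends → OP6 and OP5 overlap.
OP7 starts before OP6 ends → OP6 and OP7 overlap.
OP7 starts before OP5 ends → OP5 and OP7 overlap.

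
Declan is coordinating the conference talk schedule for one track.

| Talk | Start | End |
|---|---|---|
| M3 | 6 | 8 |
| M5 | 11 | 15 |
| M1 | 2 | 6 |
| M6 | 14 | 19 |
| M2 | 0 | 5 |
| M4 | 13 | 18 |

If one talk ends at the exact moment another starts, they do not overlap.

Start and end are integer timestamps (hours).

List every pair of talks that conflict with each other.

Sorted by start: M2, M1, M3, M5, M4, M6.
M1 starts before M2 ends → M2 and M1 overlap.
M3 starts after M2 ends — done with M2.
M3 starts exactly when M1 ends (back-to-back, no overlap) — done with M1.
M5 starts after M3 ends — done with M3.
M4 starts before M5 ends → M5 and M4 overlap.
M6 starts before M5 ends → M5 and M6 overlap.
M6 starts before M4 ends → M4 and M6 overlap.

M1 & M2, M4 & M5, M4 & M6, M5 & M6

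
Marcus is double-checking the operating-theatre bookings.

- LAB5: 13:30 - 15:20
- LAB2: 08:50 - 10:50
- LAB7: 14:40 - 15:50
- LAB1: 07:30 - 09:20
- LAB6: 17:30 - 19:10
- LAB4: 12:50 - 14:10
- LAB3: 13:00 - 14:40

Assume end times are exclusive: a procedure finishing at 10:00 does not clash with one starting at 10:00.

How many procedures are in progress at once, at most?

3

Walk through starts and ends in time order (an end at T is processed before a start at T):
07:30 start LAB1 → 1
08:50 start LAB2 → 2
09:20 end LAB1 → 1
10:50 end LAB2 → 0
12:50 start LAB4 → 1
13:00 start LAB3 → 2
13:30 start LAB5 → 3
14:10 end LAB4 → 2
14:40 end LAB3 → 1
14:40 start LAB7 → 2
15:20 end LAB5 → 1
15:50 end LAB7 → 0
17:30 start LAB6 → 1
19:10 end LAB6 → 0
Peak is 3, at 13:30 (LAB3, LAB4, LAB5).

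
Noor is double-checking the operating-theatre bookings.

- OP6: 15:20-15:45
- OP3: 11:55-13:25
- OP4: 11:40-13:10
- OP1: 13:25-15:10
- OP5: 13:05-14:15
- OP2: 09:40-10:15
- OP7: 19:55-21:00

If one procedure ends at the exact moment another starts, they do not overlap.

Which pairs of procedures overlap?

Sorted by start: OP2, OP4, OP3, OP5, OP1, OP6, OP7.
OP4 starts after OP2 ends, so nothing later overlaps OP2 either.
OP3 starts before OP4 ends → OP4 and OP3 overlap.
OP5 starts before OP4 ends → OP4 and OP5 overlap.
OP1 starts after OP4 ends, so nothing later overlaps OP4 either.
OP5 starts before OP3 ends → OP3 and OP5 overlap.
OP1 starts exactly when OP3 ends (back-to-back, no overlap), so nothing later overlaps OP3 either.
OP1 starts before OP5 ends → OP5 and OP1 overlap.
OP6 starts after OP5 ends, so nothing later overlaps OP5 either.
OP6 starts after OP1 ends, so nothing later overlaps OP1 either.
OP7 starts after OP6 ends.

OP1 & OP5, OP3 & OP4, OP3 & OP5, OP4 & OP5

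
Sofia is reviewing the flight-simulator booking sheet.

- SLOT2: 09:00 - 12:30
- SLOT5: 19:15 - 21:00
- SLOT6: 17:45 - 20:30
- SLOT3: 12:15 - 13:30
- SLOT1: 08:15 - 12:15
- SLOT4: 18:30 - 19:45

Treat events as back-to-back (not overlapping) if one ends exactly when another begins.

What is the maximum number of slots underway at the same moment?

3

Sweep the timeline, counting +1 at each start and −1 at each end (ends before starts at a tie):
08:15 start SLOT1 → 1
09:00 start SLOT2 → 2
12:15 end SLOT1 → 1
12:15 start SLOT3 → 2
12:30 end SLOT2 → 1
13:30 end SLOT3 → 0
17:45 start SLOT6 → 1
18:30 start SLOT4 → 2
19:15 start SLOT5 → 3
19:45 end SLOT4 → 2
20:30 end SLOT6 → 1
21:00 end SLOT5 → 0
Peak is 3, at 19:15 (SLOT4, SLOT5, SLOT6).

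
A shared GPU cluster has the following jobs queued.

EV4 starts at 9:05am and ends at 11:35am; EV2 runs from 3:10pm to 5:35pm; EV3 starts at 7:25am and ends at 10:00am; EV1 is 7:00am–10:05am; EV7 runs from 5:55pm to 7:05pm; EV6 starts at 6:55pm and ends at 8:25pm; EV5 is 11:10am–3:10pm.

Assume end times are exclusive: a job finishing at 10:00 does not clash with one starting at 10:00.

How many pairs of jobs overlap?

5

Sorted by start: EV1, EV3, EV4, EV5, EV2, EV7, EV6.
EV3 starts before EV1 ends → EV1 and EV3 overlap.
EV4 starts before EV1 ends → EV1 and EV4 overlap.
EV5 starts after EV1 ends — done with EV1.
EV4 starts before EV3 ends → EV3 and EV4 overlap.
EV5 starts after EV3 ends — done with EV3.
EV5 starts before EV4 ends → EV4 and EV5 overlap.
EV2 starts after EV4 ends — done with EV4.
EV2 starts exactly when EV5 ends (back-to-back, no overlap) — done with EV5.
EV7 starts after EV2 ends — done with EV2.
EV6 starts before EV7 ends → EV7 and EV6 overlap.
Overlapping pairs: EV1 & EV3, EV1 & EV4, EV3 & EV4, EV4 & EV5, EV6 & EV7 — 5 in total.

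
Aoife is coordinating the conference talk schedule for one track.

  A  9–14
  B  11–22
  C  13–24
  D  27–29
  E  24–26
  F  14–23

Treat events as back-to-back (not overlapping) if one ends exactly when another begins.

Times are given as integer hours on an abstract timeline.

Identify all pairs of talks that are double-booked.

Two intervals overlap when each starts before the other ends.
Sorted by start: A, B, C, F, E, D.
B starts before A ends → A and B overlap.
C starts before A ends → A and C overlap.
F starts exactly when A ends (back-to-back, no overlap) — done with A.
C starts before B ends → B and C overlap.
F starts before B ends → B and F overlap.
E starts after B ends — done with B.
F starts before C ends → C and F overlap.
E starts exactly when C ends (back-to-back, no overlap) — done with C.
E starts after F ends — done with F.
D starts after E ends.

A & B, A & C, B & C, B & F, C & F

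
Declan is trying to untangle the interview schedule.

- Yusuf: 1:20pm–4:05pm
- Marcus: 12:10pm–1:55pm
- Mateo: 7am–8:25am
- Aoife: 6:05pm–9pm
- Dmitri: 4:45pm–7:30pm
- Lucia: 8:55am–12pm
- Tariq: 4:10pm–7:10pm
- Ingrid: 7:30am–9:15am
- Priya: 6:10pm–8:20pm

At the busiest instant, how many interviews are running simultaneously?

Sort all start/end points and keep a running count:
7am start Mateo → 1
7:30am start Ingrid → 2
8:25am end Mateo → 1
8:55am start Lucia → 2
9:15am end Ingrid → 1
12pm end Lucia → 0
12:10pm start Marcus → 1
1:20pm start Yusuf → 2
1:55pm end Marcus → 1
4:05pm end Yusuf → 0
4:10pm start Tariq → 1
4:45pm start Dmitri → 2
6:05pm start Aoife → 3
6:10pm start Priya → 4
7:10pm end Tariq → 3
7:30pm end Dmitri → 2
8:20pm end Priya → 1
9pm end Aoife → 0
Peak is 4, at 6:10pm (Aoife, Dmitri, Priya, Tariq).

4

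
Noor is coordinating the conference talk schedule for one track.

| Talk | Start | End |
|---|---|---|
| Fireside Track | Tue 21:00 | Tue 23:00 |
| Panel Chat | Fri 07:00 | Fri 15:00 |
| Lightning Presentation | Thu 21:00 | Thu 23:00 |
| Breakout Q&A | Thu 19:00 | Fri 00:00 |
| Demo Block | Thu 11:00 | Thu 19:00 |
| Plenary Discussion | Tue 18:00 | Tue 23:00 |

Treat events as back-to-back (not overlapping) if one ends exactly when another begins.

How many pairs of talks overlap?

2

Two intervals overlap when each starts before the other ends.
Sorted by start: Plenary Discussion, Fireside Track, Demo Block, Breakout Q&A, Lightning Presentation, Panel Chat.
Fireside Track starts before Plenary Discussion ends → Plenary Discussion and Fireside Track overlap.
Demo Block starts after Plenary Discussion ends, so nothing later overlaps Plenary Discussion either.
Demo Block starts after Fireside Track ends, so nothing later overlaps Fireside Track either.
Breakout Q&A starts exactly when Demo Block ends (back-to-back, no overlap), so nothing later overlaps Demo Block either.
Lightning Presentation starts before Breakout Q&A ends → Breakout Q&A and Lightning Presentation overlap.
Panel Chat starts after Breakout Q&A ends.
Panel Chat starts after Lightning Presentation ends.
Overlapping pairs: Breakout Q&A & Lightning Presentation, Fireside Track & Plenary Discussion — 2 in total.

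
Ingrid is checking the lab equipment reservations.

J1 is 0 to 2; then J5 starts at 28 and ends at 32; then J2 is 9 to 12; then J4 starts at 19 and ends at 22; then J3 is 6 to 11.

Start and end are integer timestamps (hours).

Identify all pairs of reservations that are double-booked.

Check each pair: they overlap iff neither finishes before the other starts.
Sorted by start: J1, J3, J2, J4, J5.
J3 starts after J1 ends, so nothing later overlaps J1 either.
J2 starts before J3 ends → J3 and J2 overlap.
J4 starts after J3 ends, so nothing later overlaps J3 either.
J4 starts after J2 ends, so nothing later overlaps J2 either.
J5 starts after J4 ends.

J2 & J3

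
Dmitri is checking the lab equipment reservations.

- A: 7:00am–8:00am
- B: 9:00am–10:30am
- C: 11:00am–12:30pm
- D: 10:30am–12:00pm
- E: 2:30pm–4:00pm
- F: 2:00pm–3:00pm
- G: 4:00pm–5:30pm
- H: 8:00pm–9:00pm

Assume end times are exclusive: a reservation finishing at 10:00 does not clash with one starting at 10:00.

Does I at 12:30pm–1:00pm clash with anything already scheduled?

A: ends 8:00am at or before I starts 12:30pm → clear.
B: ends 10:30am at or before I starts 12:30pm → clear.
D: ends 12:00pm at or before I starts 12:30pm → clear.
C: ends 12:30pm at or before I starts 12:30pm → clear.
F: starts 2:00pm at or after I ends 1:00pm → clear.
E: starts 2:30pm at or after I ends 1:00pm → clear.
G: starts 4:00pm at or after I ends 1:00pm → clear.
H: starts 8:00pm at or after I ends 1:00pm → clear.

No — it doesn't clash with anything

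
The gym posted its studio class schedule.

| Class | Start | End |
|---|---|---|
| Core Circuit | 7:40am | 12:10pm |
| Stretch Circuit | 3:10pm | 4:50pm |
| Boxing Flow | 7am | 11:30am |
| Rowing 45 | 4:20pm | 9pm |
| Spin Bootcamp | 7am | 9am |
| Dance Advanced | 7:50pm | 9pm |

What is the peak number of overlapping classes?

Walk through starts and ends in time order (an end at T is processed before a start at T):
7am start Boxing Flow → 1
7am start Spin Bootcamp → 2
7:40am start Core Circuit → 3
9am end Spin Bootcamp → 2
11:30am end Boxing Flow → 1
12:10pm end Core Circuit → 0
3:10pm start Stretch Circuit → 1
4:20pm start Rowing 45 → 2
4:50pm end Stretch Circuit → 1
7:50pm start Dance Advanced → 2
9pm end Dance Advanced → 1
9pm end Rowing 45 → 0
Peak is 3, at 7:40am (Boxing Flow, Core Circuit, Spin Bootcamp).

3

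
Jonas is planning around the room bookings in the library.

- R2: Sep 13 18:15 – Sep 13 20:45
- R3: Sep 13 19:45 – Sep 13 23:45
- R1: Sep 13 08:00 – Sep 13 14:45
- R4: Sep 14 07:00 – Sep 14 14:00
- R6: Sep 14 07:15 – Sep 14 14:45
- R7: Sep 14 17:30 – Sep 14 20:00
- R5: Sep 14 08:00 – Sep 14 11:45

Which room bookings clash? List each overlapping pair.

Two intervals overlap when each starts before the other ends.
Sorted by start: R1, R2, R3, R4, R6, R5, R7.
R2 starts after R1 ends; R1 is clear from here.
R3 starts before R2 ends → R2 and R3 overlap.
R4 starts after R2 ends; R2 is clear from here.
R4 starts after R3 ends; R3 is clear from here.
R6 starts before R4 ends → R4 and R6 overlap.
R5 starts before R4 ends → R4 and R5 overlap.
R7 starts after R4 ends.
R5 starts before R6 ends → R6 and R5 overlap.
R7 starts after R6 ends.
R7 starts after R5 ends.

R2 & R3, R4 & R5, R4 & R6, R5 & R6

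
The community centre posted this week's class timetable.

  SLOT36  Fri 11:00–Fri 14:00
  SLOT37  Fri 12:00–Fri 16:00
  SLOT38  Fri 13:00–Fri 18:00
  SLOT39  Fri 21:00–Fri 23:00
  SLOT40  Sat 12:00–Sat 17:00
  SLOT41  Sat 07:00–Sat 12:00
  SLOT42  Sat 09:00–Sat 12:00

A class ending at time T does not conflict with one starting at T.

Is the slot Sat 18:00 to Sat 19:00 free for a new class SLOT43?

Yes — the slot is free

SLOT36: ends Fri 14:00 at or before SLOT43 starts Sat 18:00 → clear.
SLOT37: ends Fri 16:00 at or before SLOT43 starts Sat 18:00 → clear.
SLOT38: ends Fri 18:00 at or before SLOT43 starts Sat 18:00 → clear.
SLOT39: ends Fri 23:00 at or before SLOT43 starts Sat 18:00 → clear.
SLOT41: ends Sat 12:00 at or before SLOT43 starts Sat 18:00 → clear.
SLOT42: ends Sat 12:00 at or before SLOT43 starts Sat 18:00 → clear.
SLOT40: ends Sat 17:00 at or before SLOT43 starts Sat 18:00 → clear.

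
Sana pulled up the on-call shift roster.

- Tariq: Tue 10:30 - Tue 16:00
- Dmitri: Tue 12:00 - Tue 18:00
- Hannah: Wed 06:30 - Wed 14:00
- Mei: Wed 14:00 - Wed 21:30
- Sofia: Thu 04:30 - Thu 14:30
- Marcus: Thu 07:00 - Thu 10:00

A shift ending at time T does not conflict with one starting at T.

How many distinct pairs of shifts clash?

2

Sorted by start: Tariq, Dmitri, Hannah, Mei, Sofia, Marcus.
Dmitri starts before Tariq ends → Tariq and Dmitri overlap.
Hannah starts after Tariq ends, so Tariq has no further overlaps.
Hannah starts after Dmitri ends, so Dmitri has no further overlaps.
Mei starts exactly when Hannah ends (back-to-back, no overlap), so Hannah has no further overlaps.
Sofia starts after Mei ends, so Mei has no further overlaps.
Marcus starts before Sofia ends → Sofia and Marcus overlap.
Overlapping pairs: Dmitri & Tariq, Marcus & Sofia — 2 in total.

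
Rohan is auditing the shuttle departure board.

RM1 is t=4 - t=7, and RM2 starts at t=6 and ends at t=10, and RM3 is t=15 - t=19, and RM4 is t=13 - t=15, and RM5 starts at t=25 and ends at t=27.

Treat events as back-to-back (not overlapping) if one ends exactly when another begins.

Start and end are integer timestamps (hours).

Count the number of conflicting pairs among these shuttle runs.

1

Sorted by start: RM1, RM2, RM4, RM3, RM5.
RM2 starts before RM1 ends → RM1 and RM2 overlap.
RM4 starts after RM1 ends, so RM1 has no further overlaps.
RM4 starts after RM2 ends, so RM2 has no further overlaps.
RM3 starts exactly when RM4 ends (back-to-back, no overlap), so RM4 has no further overlaps.
RM5 starts after RM3 ends.
Overlapping pairs: RM1 & RM2 — 1 in total.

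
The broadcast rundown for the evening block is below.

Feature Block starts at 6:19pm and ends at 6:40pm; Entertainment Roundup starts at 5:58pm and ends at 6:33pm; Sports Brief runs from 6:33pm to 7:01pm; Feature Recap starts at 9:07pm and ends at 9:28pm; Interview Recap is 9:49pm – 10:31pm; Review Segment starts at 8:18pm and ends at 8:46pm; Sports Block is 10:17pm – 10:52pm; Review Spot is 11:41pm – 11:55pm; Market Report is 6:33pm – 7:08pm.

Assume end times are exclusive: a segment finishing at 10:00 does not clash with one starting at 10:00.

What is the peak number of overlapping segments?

3

Sort all start/end points and keep a running count:
5:58pm start Entertainment Roundup → 1
6:19pm start Feature Block → 2
6:33pm end Entertainment Roundup → 1
6:33pm start Market Report → 2
6:33pm start Sports Brief → 3
6:40pm end Feature Block → 2
7:01pm end Sports Brief → 1
7:08pm end Market Report → 0
8:18pm start Review Segment → 1
8:46pm end Review Segment → 0
9:07pm start Feature Recap → 1
9:28pm end Feature Recap → 0
9:49pm start Interview Recap → 1
10:17pm start Sports Block → 2
10:31pm end Interview Recap → 1
10:52pm end Sports Block → 0
11:41pm start Review Spot → 1
11:55pm end Review Spot → 0
Peak is 3, at 6:33pm (Feature Block, Market Report, Sports Brief).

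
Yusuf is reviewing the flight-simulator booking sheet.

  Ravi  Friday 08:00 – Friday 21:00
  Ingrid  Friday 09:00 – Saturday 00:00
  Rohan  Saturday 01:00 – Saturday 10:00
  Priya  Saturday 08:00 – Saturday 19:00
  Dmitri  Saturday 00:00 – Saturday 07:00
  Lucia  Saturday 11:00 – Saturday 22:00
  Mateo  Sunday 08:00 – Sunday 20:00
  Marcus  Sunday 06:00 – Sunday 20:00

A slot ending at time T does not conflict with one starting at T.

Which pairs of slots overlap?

Dmitri & Rohan, Ingrid & Ravi, Lucia & Priya, Marcus & Mateo, Priya & Rohan

Two intervals overlap when each starts before the other ends.
Sorted by start: Ravi, Ingrid, Dmitri, Rohan, Priya, Lucia, Marcus, Mateo.
Ingrid starts before Ravi ends → Ravi and Ingrid overlap.
Dmitri starts after Ravi ends; Ravi is clear from here.
Dmitri starts exactly when Ingrid ends (back-to-back, no overlap); Ingrid is clear from here.
Rohan starts before Dmitri ends → Dmitri and Rohan overlap.
Priya starts after Dmitri ends; Dmitri is clear from here.
Priya starts before Rohan ends → Rohan and Priya overlap.
Lucia starts after Rohan ends; Rohan is clear from here.
Lucia starts before Priya ends → Priya and Lucia overlap.
Marcus starts after Priya ends; Priya is clear from here.
Marcus starts after Lucia ends; Lucia is clear from here.
Mateo starts before Marcus ends → Marcus and Mateo overlap.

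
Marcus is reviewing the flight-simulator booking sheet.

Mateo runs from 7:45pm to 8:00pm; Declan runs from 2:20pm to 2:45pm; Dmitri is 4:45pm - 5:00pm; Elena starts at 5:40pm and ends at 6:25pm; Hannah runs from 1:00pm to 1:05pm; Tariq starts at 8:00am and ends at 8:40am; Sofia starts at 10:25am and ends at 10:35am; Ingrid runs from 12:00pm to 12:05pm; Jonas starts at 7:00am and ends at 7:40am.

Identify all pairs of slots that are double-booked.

none

Two intervals overlap when each starts before the other ends.
Sorted by start: Jonas, Tariq, Sofia, Ingrid, Hannah, Declan, Dmitri, Elena, Mateo.
Tariq starts after Jonas ends, so nothing later overlaps Jonas either.
Sofia starts after Tariq ends, so nothing later overlaps Tariq either.
Ingrid starts after Sofia ends, so nothing later overlaps Sofia either.
Hannah starts after Ingrid ends, so nothing later overlaps Ingrid either.
Declan starts after Hannah ends, so nothing later overlaps Hannah either.
Dmitri starts after Declan ends, so nothing later overlaps Declan either.
Elena starts after Dmitri ends, so nothing later overlaps Dmitri either.
Mateo starts after Elena ends.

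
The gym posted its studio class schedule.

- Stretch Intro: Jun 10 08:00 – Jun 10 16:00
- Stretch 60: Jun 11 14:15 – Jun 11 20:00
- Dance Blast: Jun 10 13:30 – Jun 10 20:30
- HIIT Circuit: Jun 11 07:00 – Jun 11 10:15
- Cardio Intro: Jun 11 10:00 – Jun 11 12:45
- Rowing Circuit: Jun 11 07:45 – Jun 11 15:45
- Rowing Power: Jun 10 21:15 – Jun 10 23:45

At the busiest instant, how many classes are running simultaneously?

Walk through starts and ends in time order (an end at T is processed before a start at T):
Jun 10 08:00 start Stretch Intro → 1
Jun 10 13:30 start Dance Blast → 2
Jun 10 16:00 end Stretch Intro → 1
Jun 10 20:30 end Dance Blast → 0
Jun 10 21:15 start Rowing Power → 1
Jun 10 23:45 end Rowing Power → 0
Jun 11 07:00 start HIIT Circuit → 1
Jun 11 07:45 start Rowing Circuit → 2
Jun 11 10:00 start Cardio Intro → 3
Jun 11 10:15 end HIIT Circuit → 2
Jun 11 12:45 end Cardio Intro → 1
Jun 11 14:15 start Stretch 60 → 2
Jun 11 15:45 end Rowing Circuit → 1
Jun 11 20:00 end Stretch 60 → 0
Peak is 3, at Jun 11 10:00 (Cardio Intro, HIIT Circuit, Rowing Circuit).

3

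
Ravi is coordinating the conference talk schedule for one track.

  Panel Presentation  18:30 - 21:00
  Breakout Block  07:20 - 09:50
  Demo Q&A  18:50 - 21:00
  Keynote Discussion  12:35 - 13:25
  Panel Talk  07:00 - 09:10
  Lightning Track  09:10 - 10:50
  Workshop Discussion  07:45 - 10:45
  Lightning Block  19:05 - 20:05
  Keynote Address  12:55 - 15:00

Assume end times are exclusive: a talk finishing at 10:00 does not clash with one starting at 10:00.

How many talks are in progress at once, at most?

Walk through starts and ends in time order (an end at T is processed before a start at T):
07:00 start Panel Talk → 1
07:20 start Breakout Block → 2
07:45 start Workshop Discussion → 3
09:10 end Panel Talk → 2
09:10 start Lightning Track → 3
09:50 end Breakout Block → 2
10:45 end Workshop Discussion → 1
10:50 end Lightning Track → 0
12:35 start Keynote Discussion → 1
12:55 start Keynote Address → 2
13:25 end Keynote Discussion → 1
15:00 end Keynote Address → 0
18:30 start Panel Presentation → 1
18:50 start Demo Q&A → 2
19:05 start Lightning Block → 3
20:05 end Lightning Block → 2
21:00 end Demo Q&A → 1
21:00 end Panel Presentation → 0
Peak is 3, at 07:45 (Breakout Block, Panel Talk, Workshop Discussion).

3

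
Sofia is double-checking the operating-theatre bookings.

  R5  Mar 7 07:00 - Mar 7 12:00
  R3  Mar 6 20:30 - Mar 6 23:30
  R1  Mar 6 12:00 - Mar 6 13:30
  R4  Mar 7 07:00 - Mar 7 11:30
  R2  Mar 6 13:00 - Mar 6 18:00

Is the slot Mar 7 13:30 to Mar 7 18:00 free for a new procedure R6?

R1: ends Mar 6 13:30 at or before R6 starts Mar 7 13:30 → clear.
R2: ends Mar 6 18:00 at or before R6 starts Mar 7 13:30 → clear.
R3: ends Mar 6 23:30 at or before R6 starts Mar 7 13:30 → clear.
R4: ends Mar 7 11:30 at or before R6 starts Mar 7 13:30 → clear.
R5: ends Mar 7 12:00 at or before R6 starts Mar 7 13:30 → clear.

Yes — the slot is free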